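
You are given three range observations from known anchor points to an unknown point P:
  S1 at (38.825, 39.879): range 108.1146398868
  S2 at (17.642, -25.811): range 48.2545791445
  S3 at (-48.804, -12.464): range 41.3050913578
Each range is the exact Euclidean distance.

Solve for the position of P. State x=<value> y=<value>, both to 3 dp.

x=-25.817 y=-46.782

eq1: (x − 38.825)² + (y − 39.879)² = 108.1146398868²
eq2: (x − 17.642)² + (y + 25.811)² = 48.2545791445²
eq3: (x + 48.804)² + (y + 12.464)² = 41.3050913578²
eq3−eq1, eq3−eq2 (x²,y² cancel):
  175.258·x + 104.686·y = -9422.131232
  132.892·x − 26.694·y = -2182.127663
det = 175.258·-26.694 − 104.686·132.892 = -18590.268964
x = (-9422.131232·-26.694 − 104.686·-2182.127663) / -18590.268964 = -25.817410
y = (175.258·-2182.127663 − -9422.131232·132.892) / -18590.268964 = -46.782031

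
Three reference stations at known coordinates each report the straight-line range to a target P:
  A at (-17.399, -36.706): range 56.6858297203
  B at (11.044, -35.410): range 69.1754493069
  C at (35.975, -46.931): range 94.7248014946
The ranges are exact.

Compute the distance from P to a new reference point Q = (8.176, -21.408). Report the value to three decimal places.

56.988

eq1: (x + 17.399)² + (y + 36.706)² = 56.6858297203²
eq2: (x − 11.044)² + (y + 35.410)² = 69.1754493069²
eq3: (x − 35.975)² + (y + 46.931)² = 94.7248014946²
eq3−eq2, eq3−eq1 (x²,y² cancel):
  -49.862·x + 23.042·y = 2066.663881
  -106.748·x + 20.450·y = 3912.840978
det = -49.862·20.450 − 23.042·-106.748 = 1440.009516
x = (2066.663881·20.450 − 23.042·3912.840978) / 1440.009516 = -33.261173
y = (-49.862·3912.840978 − 2066.663881·-106.748) / 1440.009516 = 17.715271
|P − Q| = √((-33.261173 − 8.176)² + (17.715271 − -21.408)²) = 56.988329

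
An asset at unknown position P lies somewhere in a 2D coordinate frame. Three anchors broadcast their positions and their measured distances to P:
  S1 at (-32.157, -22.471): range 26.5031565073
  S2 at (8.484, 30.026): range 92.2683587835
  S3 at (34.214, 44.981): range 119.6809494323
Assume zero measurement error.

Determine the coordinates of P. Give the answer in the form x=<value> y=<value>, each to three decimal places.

eq1: (x + 32.157)² + (y + 22.471)² = 26.5031565073²
eq2: (x − 8.484)² + (y − 30.026)² = 92.2683587835²
eq3: (x − 34.214)² + (y − 44.981)² = 119.6809494323²
eq2−eq1, eq2−eq3 (x²,y² cancel):
  -81.282·x − 104.994·y = 8376.512286
  51.460·x + 29.910·y = -3589.730399
det = -81.282·29.910 − -104.994·51.460 = 2971.846620
x = (8376.512286·29.910 − -104.994·-3589.730399) / 2971.846620 = -42.518571
y = (-81.282·-3589.730399 − 8376.512286·51.460) / 2971.846620 = -46.864752

x=-42.519 y=-46.865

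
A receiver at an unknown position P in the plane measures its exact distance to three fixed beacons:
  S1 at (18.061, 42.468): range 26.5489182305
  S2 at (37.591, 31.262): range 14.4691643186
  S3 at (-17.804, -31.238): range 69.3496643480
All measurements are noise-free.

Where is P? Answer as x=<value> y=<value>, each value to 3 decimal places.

eq1: (x − 18.061)² + (y − 42.468)² = 26.5489182305²
eq2: (x − 37.591)² + (y − 31.262)² = 14.4691643186²
eq3: (x + 17.804)² + (y + 31.238)² = 69.3496643480²
eq1−eq2, eq1−eq3 (x²,y² cancel):
  39.060·x − 22.412·y = 756.153523
  -71.730·x − 147.412·y = -4941.466571
det = 39.060·-147.412 − -22.412·-71.730 = -7365.525480
x = (756.153523·-147.412 − -22.412·-4941.466571) / -7365.525480 = 30.169504
y = (39.060·-4941.466571 − 756.153523·-71.730) / -7365.525480 = 18.841126

x=30.170 y=18.841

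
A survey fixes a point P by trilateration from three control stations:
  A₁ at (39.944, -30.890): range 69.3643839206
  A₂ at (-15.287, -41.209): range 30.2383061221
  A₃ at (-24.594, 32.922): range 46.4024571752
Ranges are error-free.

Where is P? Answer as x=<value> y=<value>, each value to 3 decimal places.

x=-27.181 y=-13.408

eq1: (x − 39.944)² + (y + 30.890)² = 69.3643839206²
eq2: (x + 15.287)² + (y + 41.209)² = 30.2383061221²
eq3: (x + 24.594)² + (y − 32.922)² = 46.4024571752²
eq3−eq2, eq3−eq1 (x²,y² cancel):
  18.614·x − 148.262·y = 1481.984005
  129.076·x − 127.624·y = -1797.237409
det = 18.614·-127.624 − -148.262·129.076 = 16761.472776
x = (1481.984005·-127.624 − -148.262·-1797.237409) / 16761.472776 = -27.181307
y = (18.614·-1797.237409 − 1481.984005·129.076) / 16761.472776 = -13.408270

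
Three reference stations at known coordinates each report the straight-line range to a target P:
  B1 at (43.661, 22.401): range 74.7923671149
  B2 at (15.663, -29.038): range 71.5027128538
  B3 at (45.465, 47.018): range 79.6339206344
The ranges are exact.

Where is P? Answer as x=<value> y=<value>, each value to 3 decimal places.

eq1: (x − 43.661)² + (y − 22.401)² = 74.7923671149²
eq2: (x − 15.663)² + (y + 29.038)² = 71.5027128538²
eq3: (x − 45.465)² + (y − 47.018)² = 79.6339206344²
eq3−eq1, eq3−eq2 (x²,y² cancel):
  -3.608·x − 49.234·y = -1122.007690
  -59.604·x − 152.112·y = -1960.300166
det = -3.608·-152.112 − -49.234·-59.604 = -2385.723240
x = (-1122.007690·-152.112 − -49.234·-1960.300166) / -2385.723240 = -31.083830
y = (-3.608·-1960.300166 − -1122.007690·-59.604) / -2385.723240 = 25.067192

x=-31.084 y=25.067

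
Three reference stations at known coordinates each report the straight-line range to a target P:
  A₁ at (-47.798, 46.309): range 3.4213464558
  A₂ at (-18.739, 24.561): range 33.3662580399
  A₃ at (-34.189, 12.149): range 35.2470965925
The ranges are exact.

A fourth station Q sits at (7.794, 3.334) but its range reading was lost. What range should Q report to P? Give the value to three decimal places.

67.343

eq1: (x + 47.798)² + (y − 46.309)² = 3.4213464558²
eq2: (x + 18.739)² + (y − 24.561)² = 33.3662580399²
eq3: (x + 34.189)² + (y − 12.149)² = 35.2470965925²
eq1−eq3, eq1−eq2 (x²,y² cancel):
  27.218·x − 68.320·y = -4343.338570
  58.118·x − 43.496·y = -4576.381007
det = 27.218·-43.496 − -68.320·58.118 = 2786.747632
x = (-4343.338570·-43.496 − -68.320·-4576.381007) / 2786.747632 = -44.403194
y = (27.218·-4576.381007 − -4343.338570·58.118) / 2786.747632 = 45.883671
|P − Q| = √((-44.403194 − 7.794)² + (45.883671 − 3.334)²) = 67.342569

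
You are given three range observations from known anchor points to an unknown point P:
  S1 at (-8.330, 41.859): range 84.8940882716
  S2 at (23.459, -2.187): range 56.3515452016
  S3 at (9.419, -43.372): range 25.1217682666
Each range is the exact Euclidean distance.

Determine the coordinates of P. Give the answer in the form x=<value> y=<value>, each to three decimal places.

eq1: (x + 8.330)² + (y − 41.859)² = 84.8940882716²
eq2: (x − 23.459)² + (y + 2.187)² = 56.3515452016²
eq3: (x − 9.419)² + (y + 43.372)² = 25.1217682666²
eq2−eq3, eq2−eq1 (x²,y² cancel):
  -28.080·x − 82.370·y = 3959.133701
  -63.578·x + 88.092·y = -2765.052446
det = -28.080·88.092 − -82.370·-63.578 = -7710.543220
x = (3959.133701·88.092 − -82.370·-2765.052446) / -7710.543220 = -15.694178
y = (-28.080·-2765.052446 − 3959.133701·-63.578) / -7710.543220 = -42.715081

x=-15.694 y=-42.715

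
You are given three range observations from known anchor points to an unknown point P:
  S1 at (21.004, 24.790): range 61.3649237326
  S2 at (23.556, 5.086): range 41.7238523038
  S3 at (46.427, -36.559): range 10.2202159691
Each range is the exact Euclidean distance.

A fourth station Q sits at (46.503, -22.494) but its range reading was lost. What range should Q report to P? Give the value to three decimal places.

15.783

eq1: (x − 21.004)² + (y − 24.790)² = 61.3649237326²
eq2: (x − 23.556)² + (y − 5.086)² = 41.7238523038²
eq3: (x − 46.427)² + (y + 36.559)² = 10.2202159691²
eq3−eq2, eq3−eq1 (x²,y² cancel):
  -45.742·x + 83.290·y = -4547.701315
  -50.846·x + 122.698·y = -6097.515744
det = -45.742·122.698 − 83.290·-50.846 = -1377.488576
x = (-4547.701315·122.698 − 83.290·-6097.515744) / -1377.488576 = 36.393601
y = (-45.742·-6097.515744 − -4547.701315·-50.846) / -1377.488576 = -34.613822
|P − Q| = √((36.393601 − 46.503)² + (-34.613822 − -22.494)²) = 15.782586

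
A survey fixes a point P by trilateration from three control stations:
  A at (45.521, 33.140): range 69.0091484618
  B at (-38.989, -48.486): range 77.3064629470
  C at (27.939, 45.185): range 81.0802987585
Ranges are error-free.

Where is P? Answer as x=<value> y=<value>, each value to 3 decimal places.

x=37.196 y=-35.365

eq1: (x − 45.521)² + (y − 33.140)² = 69.0091484618²
eq2: (x + 38.989)² + (y + 48.486)² = 77.3064629470²
eq3: (x − 27.939)² + (y − 45.185)² = 81.0802987585²
eq1−eq2, eq1−eq3 (x²,y² cancel):
  -169.020·x − 163.252·y = -513.413366
  -35.164·x + 24.090·y = -2159.901370
det = -169.020·24.090 − -163.252·-35.164 = -9812.285128
x = (-513.413366·24.090 − -163.252·-2159.901370) / -9812.285128 = 37.195856
y = (-169.020·-2159.901370 − -513.413366·-35.164) / -9812.285128 = -35.365143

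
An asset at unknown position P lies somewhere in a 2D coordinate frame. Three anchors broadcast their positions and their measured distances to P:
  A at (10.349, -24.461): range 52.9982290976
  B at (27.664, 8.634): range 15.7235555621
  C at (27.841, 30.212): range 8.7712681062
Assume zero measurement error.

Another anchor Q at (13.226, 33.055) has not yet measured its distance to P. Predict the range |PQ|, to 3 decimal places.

22.282

eq1: (x − 10.349)² + (y + 24.461)² = 52.9982290976²
eq2: (x − 27.664)² + (y − 8.634)² = 15.7235555621²
eq3: (x − 27.841)² + (y − 30.212)² = 8.7712681062²
eq3−eq1, eq3−eq2 (x²,y² cancel):
  -34.984·x − 109.346·y = -3714.321046
  -0.354·x − 43.156·y = -1018.338428
det = -34.984·-43.156 − -109.346·-0.354 = 1471.061020
x = (-3714.321046·-43.156 − -109.346·-1018.338428) / 1471.061020 = 33.271227
y = (-34.984·-1018.338428 − -3714.321046·-0.354) / 1471.061020 = 23.323765
|P − Q| = √((33.271227 − 13.226)² + (23.323765 − 33.055)²) = 22.282461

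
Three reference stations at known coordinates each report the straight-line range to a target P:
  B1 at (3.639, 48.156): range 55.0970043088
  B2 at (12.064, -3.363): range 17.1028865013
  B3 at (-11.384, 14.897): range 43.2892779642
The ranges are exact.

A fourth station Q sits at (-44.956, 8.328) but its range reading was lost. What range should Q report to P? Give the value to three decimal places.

eq1: (x − 3.639)² + (y − 48.156)² = 55.0970043088²
eq2: (x − 12.064)² + (y + 3.363)² = 17.1028865013²
eq3: (x + 11.384)² + (y − 14.897)² = 43.2892779642²
eq1−eq2, eq1−eq3 (x²,y² cancel):
  16.850·x − 103.038·y = 567.778365
  -30.046·x − 66.518·y = -819.008295
det = 16.850·-66.518 − -103.038·-30.046 = -4216.708048
x = (567.778365·-66.518 − -103.038·-819.008295) / -4216.708048 = 28.969627
y = (16.850·-819.008295 − 567.778365·-30.046) / -4216.708048 = -0.772920
|P − Q| = √((28.969627 − -44.956)² + (-0.772920 − 8.328)²) = 74.483723

74.484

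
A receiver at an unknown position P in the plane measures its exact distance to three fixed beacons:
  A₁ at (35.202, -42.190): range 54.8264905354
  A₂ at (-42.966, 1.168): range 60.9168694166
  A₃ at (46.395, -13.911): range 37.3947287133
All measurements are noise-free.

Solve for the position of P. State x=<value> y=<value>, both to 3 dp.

x=17.357 y=9.651

eq1: (x − 35.202)² + (y + 42.190)² = 54.8264905354²
eq2: (x + 42.966)² + (y − 1.168)² = 60.9168694166²
eq3: (x − 46.395)² + (y + 13.911)² = 37.3947287133²
eq1−eq2, eq1−eq3 (x²,y² cancel):
  -156.336·x + 86.716·y = -1876.656439
  22.386·x + 56.558·y = 934.413371
det = -156.336·56.558 − 86.716·22.386 = -10783.275864
x = (-1876.656439·56.558 − 86.716·934.413371) / -10783.275864 = 17.357297
y = (-156.336·934.413371 − -1876.656439·22.386) / -10783.275864 = 9.651206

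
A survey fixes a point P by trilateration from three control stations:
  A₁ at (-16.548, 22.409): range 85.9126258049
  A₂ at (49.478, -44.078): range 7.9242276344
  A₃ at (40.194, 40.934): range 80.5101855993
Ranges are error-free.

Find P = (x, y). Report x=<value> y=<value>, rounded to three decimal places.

x=42.991 y=-39.528

eq1: (x + 16.548)² + (y − 22.409)² = 85.9126258049²
eq2: (x − 49.478)² + (y + 44.078)² = 7.9242276344²
eq3: (x − 40.194)² + (y − 40.934)² = 80.5101855993²
eq3−eq1, eq3−eq2 (x²,y² cancel):
  -113.484·x − 37.050·y = -3414.239694
  18.568·x − 170.024·y = 7518.889178
det = -113.484·-170.024 − -37.050·18.568 = 19982.948016
x = (-3414.239694·-170.024 − -37.050·7518.889178) / 19982.948016 = 42.990530
y = (-113.484·7518.889178 − -3414.239694·18.568) / 19982.948016 = -39.527602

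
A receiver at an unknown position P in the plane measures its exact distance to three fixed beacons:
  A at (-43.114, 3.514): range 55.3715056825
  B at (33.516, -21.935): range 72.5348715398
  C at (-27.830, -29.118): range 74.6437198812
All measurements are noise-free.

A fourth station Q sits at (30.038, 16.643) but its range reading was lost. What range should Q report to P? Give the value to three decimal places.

40.626

eq1: (x + 43.114)² + (y − 3.514)² = 55.3715056825²
eq2: (x − 33.516)² + (y + 21.935)² = 72.5348715398²
eq3: (x + 27.830)² + (y + 29.118)² = 74.6437198812²
eq3−eq1, eq3−eq2 (x²,y² cancel):
  -30.568·x + 65.264·y = 2754.479644
  122.692·x + 14.366·y = 292.476985
det = -30.568·14.366 − 65.264·122.692 = -8446.510576
x = (2754.479644·14.366 − 65.264·292.476985) / -8446.510576 = -2.424982
y = (-30.568·292.476985 − 2754.479644·122.692) / -8446.510576 = 41.069392
|P − Q| = √((-2.424982 − 30.038)² + (41.069392 − 16.643)²) = 40.626270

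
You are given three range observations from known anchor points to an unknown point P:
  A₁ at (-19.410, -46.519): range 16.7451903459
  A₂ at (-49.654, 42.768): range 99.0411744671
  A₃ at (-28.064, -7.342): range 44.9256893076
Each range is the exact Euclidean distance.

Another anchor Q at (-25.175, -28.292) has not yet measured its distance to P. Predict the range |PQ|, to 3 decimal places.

eq1: (x + 19.410)² + (y + 46.519)² = 16.7451903459²
eq2: (x + 49.654)² + (y − 42.768)² = 99.0411744671²
eq3: (x + 28.064)² + (y + 7.342)² = 44.9256893076²
eq2−eq1, eq2−eq3 (x²,y² cancel):
  60.488·x − 178.574·y = 7774.896761
  43.180·x − 100.220·y = 4337.708200
det = 60.488·-100.220 − -178.574·43.180 = 1648.717960
x = (7774.896761·-100.220 − -178.574·4337.708200) / 1648.717960 = -2.788985
y = (60.488·4337.708200 − 7774.896761·43.180) / 1648.717960 = -44.483502
|P − Q| = √((-2.788985 − -25.175)² + (-44.483502 − -28.292)²) = 27.627856

27.628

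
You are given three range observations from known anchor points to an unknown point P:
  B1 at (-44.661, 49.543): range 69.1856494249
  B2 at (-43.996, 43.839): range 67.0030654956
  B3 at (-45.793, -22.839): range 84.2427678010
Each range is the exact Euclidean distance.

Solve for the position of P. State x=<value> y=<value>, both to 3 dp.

x=21.174 y=28.272

eq1: (x + 44.661)² + (y − 49.543)² = 69.1856494249²
eq2: (x + 43.996)² + (y − 43.839)² = 67.0030654956²
eq3: (x + 45.793)² + (y + 22.839)² = 84.2427678010²
eq2−eq1, eq2−eq3 (x²,y² cancel):
  -1.330·x + 11.408·y = 294.364532
  -3.594·x − 133.356·y = -3846.320308
det = -1.330·-133.356 − 11.408·-3.594 = 218.363832
x = (294.364532·-133.356 − 11.408·-3846.320308) / 218.363832 = 21.173586
y = (-1.330·-3846.320308 − 294.364532·-3.594) / 218.363832 = 28.271862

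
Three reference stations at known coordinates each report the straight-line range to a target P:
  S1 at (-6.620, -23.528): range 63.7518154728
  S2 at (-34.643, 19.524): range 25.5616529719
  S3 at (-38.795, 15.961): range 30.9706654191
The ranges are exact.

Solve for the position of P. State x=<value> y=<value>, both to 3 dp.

eq1: (x + 6.620)² + (y + 23.528)² = 63.7518154728²
eq2: (x + 34.643)² + (y − 19.524)² = 25.5616529719²
eq3: (x + 38.795)² + (y − 15.961)² = 30.9706654191²
eq2−eq1, eq2−eq3 (x²,y² cancel):
  56.046·x − 86.104·y = -4394.828714
  -8.304·x − 7.126·y = -127.302493
det = 56.046·-7.126 − -86.104·-8.304 = -1114.391412
x = (-4394.828714·-7.126 − -86.104·-127.302493) / -1114.391412 = -18.266738
y = (56.046·-127.302493 − -4394.828714·-8.304) / -1114.391412 = 39.150924

x=-18.267 y=39.151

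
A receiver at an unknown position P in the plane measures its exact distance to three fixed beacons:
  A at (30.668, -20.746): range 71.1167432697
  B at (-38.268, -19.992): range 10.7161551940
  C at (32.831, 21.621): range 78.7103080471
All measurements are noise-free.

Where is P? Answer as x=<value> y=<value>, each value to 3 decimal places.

x=-39.530 y=-9.350

eq1: (x − 30.668)² + (y + 20.746)² = 71.1167432697²
eq2: (x + 38.268)² + (y + 19.992)² = 10.7161551940²
eq3: (x − 32.831)² + (y − 21.621)² = 78.7103080471²
eq1−eq3, eq1−eq2 (x²,y² cancel):
  4.326·x + 84.734·y = -963.301958
  -137.872·x + 1.508·y = 5435.952339
det = 4.326·1.508 − 84.734·-137.872 = 11688.969656
x = (-963.301958·1.508 − 84.734·5435.952339) / 11688.969656 = -39.529801
y = (4.326·5435.952339 − -963.301958·-137.872) / 11688.969656 = -9.350391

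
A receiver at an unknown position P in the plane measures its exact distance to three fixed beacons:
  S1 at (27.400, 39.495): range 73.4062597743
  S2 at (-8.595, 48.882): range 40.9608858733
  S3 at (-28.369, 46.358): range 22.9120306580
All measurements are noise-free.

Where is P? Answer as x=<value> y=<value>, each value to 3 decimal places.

x=-45.534 y=31.182

eq1: (x − 27.400)² + (y − 39.495)² = 73.4062597743²
eq2: (x + 8.595)² + (y − 48.882)² = 40.9608858733²
eq3: (x + 28.369)² + (y − 46.358)² = 22.9120306580²
eq3−eq1, eq3−eq2 (x²,y² cancel):
  111.538·x − 13.726·y = -5506.767125
  39.548·x + 5.048·y = -1643.373399
det = 111.538·5.048 − -13.726·39.548 = 1105.879672
x = (-5506.767125·5.048 − -13.726·-1643.373399) / 1105.879672 = -45.533981
y = (111.538·-1643.373399 − -5506.767125·39.548) / 1105.879672 = 31.181552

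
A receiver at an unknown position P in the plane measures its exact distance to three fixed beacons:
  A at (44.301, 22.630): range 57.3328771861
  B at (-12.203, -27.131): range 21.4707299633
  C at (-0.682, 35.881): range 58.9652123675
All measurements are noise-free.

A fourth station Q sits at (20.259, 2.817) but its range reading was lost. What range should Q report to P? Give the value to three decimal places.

eq1: (x − 44.301)² + (y − 22.630)² = 57.3328771861²
eq2: (x + 12.203)² + (y + 27.131)² = 21.4707299633²
eq3: (x + 0.682)² + (y − 35.881)² = 58.9652123675²
eq3−eq2, eq3−eq1 (x²,y² cancel):
  -23.042·x − 126.024·y = 2612.997109
  89.966·x − 26.502·y = 1376.621679
det = -23.042·-26.502 − -126.024·89.966 = 11948.534268
x = (2612.997109·-26.502 − -126.024·1376.621679) / 11948.534268 = 8.723892
y = (-23.042·1376.621679 − 2612.997109·89.966) / 11948.534268 = -22.329184
|P − Q| = √((8.723892 − 20.259)² + (-22.329184 − 2.817)²) = 27.665669

27.666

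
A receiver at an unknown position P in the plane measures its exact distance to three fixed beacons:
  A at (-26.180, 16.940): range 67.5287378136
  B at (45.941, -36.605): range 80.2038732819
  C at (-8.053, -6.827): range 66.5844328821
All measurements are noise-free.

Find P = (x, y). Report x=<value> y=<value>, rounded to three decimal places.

eq1: (x + 26.180)² + (y − 16.940)² = 67.5287378136²
eq2: (x − 45.941)² + (y + 36.605)² = 80.2038732819²
eq3: (x + 8.053)² + (y + 6.827)² = 66.5844328821²
eq1−eq2, eq1−eq3 (x²,y² cancel):
  144.242·x − 107.090·y = 605.614647
  36.254·x − 47.534·y = -734.253534
det = 144.242·-47.534 − -107.090·36.254 = -2973.958368
x = (605.614647·-47.534 − -107.090·-734.253534) / -2973.958368 = 36.119705
y = (144.242·-734.253534 − 605.614647·36.254) / -2973.958368 = 42.995273

x=36.120 y=42.995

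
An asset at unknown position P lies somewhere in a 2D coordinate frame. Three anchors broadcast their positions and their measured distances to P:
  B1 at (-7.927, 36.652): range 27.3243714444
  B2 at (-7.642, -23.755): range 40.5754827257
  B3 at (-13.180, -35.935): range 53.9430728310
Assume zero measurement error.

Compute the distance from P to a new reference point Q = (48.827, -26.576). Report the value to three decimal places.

58.033

eq1: (x + 7.927)² + (y − 36.652)² = 27.3243714444²
eq2: (x + 7.642)² + (y + 23.755)² = 40.5754827257²
eq3: (x + 13.180)² + (y + 35.935)² = 53.9430728310²
eq1−eq3, eq1−eq2 (x²,y² cancel):
  -10.506·x − 145.174·y = -2104.403640
  0.570·x − 120.814·y = -1683.254768
det = -10.506·-120.814 − -145.174·0.570 = 1352.021064
x = (-2104.403640·-120.814 − -145.174·-1683.254768) / 1352.021064 = 7.305059
y = (-10.506·-1683.254768 − -2104.403640·0.570) / 1352.021064 = 13.967079
|P − Q| = √((7.305059 − 48.827)² + (13.967079 − -26.576)²) = 58.032860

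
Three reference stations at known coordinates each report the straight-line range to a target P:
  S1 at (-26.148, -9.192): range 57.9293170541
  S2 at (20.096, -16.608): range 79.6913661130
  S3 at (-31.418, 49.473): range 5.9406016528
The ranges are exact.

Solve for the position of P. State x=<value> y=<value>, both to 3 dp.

x=-25.524 y=48.734

eq1: (x + 26.148)² + (y + 9.192)² = 57.9293170541²
eq2: (x − 20.096)² + (y + 16.608)² = 79.6913661130²
eq3: (x + 31.418)² + (y − 49.473)² = 5.9406016528²
eq2−eq1, eq2−eq3 (x²,y² cancel):
  -92.488·x + 14.832·y = 3083.443947
  -103.028·x + 132.162·y = 9070.416658
det = -92.488·132.162 − 14.832·-103.028 = -10695.287760
x = (3083.443947·132.162 − 14.832·9070.416658) / -10695.287760 = -25.523549
y = (-92.488·9070.416658 − 3083.443947·-103.028) / -10695.287760 = 48.733951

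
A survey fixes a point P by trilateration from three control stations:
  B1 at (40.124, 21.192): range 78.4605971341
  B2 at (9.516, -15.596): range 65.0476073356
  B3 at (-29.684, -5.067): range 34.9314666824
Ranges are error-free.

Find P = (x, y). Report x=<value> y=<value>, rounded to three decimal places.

eq1: (x − 40.124)² + (y − 21.192)² = 78.4605971341²
eq2: (x − 9.516)² + (y + 15.596)² = 65.0476073356²
eq3: (x + 29.684)² + (y + 5.067)² = 34.9314666824²
eq1−eq2, eq1−eq3 (x²,y² cancel):
  -61.216·x − 73.576·y = 199.627315
  -139.616·x − 52.518·y = 3783.636043
det = -61.216·-52.518 − -73.576·-139.616 = -7057.444928
x = (199.627315·-52.518 − -73.576·3783.636043) / -7057.444928 = -37.960024
y = (-61.216·3783.636043 − 199.627315·-139.616) / -7057.444928 = 28.869924

x=-37.960 y=28.870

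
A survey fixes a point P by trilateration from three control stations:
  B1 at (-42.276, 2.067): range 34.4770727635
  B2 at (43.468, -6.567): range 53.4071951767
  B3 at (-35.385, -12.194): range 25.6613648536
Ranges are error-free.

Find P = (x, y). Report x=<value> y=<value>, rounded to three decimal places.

eq1: (x + 42.276)² + (y − 2.067)² = 34.4770727635²
eq2: (x − 43.468)² + (y + 6.567)² = 53.4071951767²
eq3: (x + 35.385)² + (y + 12.194)² = 25.6613648536²
eq2−eq1, eq2−eq3 (x²,y² cancel):
  -171.488·x + 17.268·y = 1522.600102
  -157.706·x − 11.254·y = 1662.022198
det = -171.488·-11.254 − 17.268·-157.706 = 4653.193160
x = (1522.600102·-11.254 − 17.268·1662.022198) / 4653.193160 = -9.850255
y = (-171.488·1662.022198 − 1522.600102·-157.706) / 4653.193160 = -9.647932

x=-9.850 y=-9.648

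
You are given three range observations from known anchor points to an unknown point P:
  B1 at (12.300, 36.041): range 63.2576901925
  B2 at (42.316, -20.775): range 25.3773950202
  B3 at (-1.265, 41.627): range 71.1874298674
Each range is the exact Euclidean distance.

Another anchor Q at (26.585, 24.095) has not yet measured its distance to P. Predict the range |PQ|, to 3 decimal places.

51.845

eq1: (x − 12.300)² + (y − 36.041)² = 63.2576901925²
eq2: (x − 42.316)² + (y + 20.775)² = 25.3773950202²
eq3: (x + 1.265)² + (y − 41.627)² = 71.1874298674²
eq2−eq3, eq2−eq1 (x²,y² cancel):
  -87.162·x + 124.804·y = -4911.475120
  -60.032·x + 113.632·y = -4129.523990
det = -87.162·113.632 − 124.804·-60.032 = -2412.158656
x = (-4911.475120·113.632 − 124.804·-4129.523990) / -2412.158656 = 17.710124
y = (-87.162·-4129.523990 − -4911.475120·-60.032) / -2412.158656 = -26.984915
|P − Q| = √((17.710124 − 26.585)² + (-26.984915 − 24.095)²) = 51.845165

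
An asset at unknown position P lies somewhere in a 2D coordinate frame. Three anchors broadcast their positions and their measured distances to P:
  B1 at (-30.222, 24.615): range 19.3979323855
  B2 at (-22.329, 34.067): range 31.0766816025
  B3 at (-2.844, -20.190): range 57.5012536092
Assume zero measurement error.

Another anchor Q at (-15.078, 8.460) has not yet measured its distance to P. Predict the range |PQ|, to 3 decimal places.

eq1: (x + 30.222)² + (y − 24.615)² = 19.3979323855²
eq2: (x + 22.329)² + (y − 34.067)² = 31.0766816025²
eq3: (x + 2.844)² + (y + 20.190)² = 57.5012536092²
eq3−eq2, eq3−eq1 (x²,y² cancel):
  -38.970·x + 108.514·y = 3584.054321
  -54.756·x + 89.610·y = 4033.657459
det = -38.970·89.610 − 108.514·-54.756 = 2449.690884
x = (3584.054321·89.610 − 108.514·4033.657459) / 2449.690884 = -47.573838
y = (-38.970·4033.657459 − 3584.054321·-54.756) / 2449.690884 = 15.943582
|P − Q| = √((-47.573838 − -15.078)² + (15.943582 − 8.460)²) = 33.346417

33.346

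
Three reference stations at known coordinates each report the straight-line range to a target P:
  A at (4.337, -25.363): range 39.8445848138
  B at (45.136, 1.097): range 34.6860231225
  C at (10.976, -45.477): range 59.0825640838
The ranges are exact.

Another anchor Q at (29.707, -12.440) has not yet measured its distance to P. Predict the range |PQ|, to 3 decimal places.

eq1: (x − 4.337)² + (y + 25.363)² = 39.8445848138²
eq2: (x − 45.136)² + (y − 1.097)² = 34.6860231225²
eq3: (x − 10.976)² + (y + 45.477)² = 59.0825640838²
eq2−eq3, eq2−eq1 (x²,y² cancel):
  -68.320·x − 93.148·y = -2137.460979
  -81.598·x − 52.920·y = -1760.841306
det = -68.320·-52.920 − -93.148·-81.598 = -3985.196104
x = (-2137.460979·-52.920 − -93.148·-1760.841306) / -3985.196104 = 12.773377
y = (-68.320·-1760.841306 − -2137.460979·-81.598) / -3985.196104 = 13.578218
|P − Q| = √((12.773377 − 29.707)² + (13.578218 − -12.440)²) = 31.043442

31.043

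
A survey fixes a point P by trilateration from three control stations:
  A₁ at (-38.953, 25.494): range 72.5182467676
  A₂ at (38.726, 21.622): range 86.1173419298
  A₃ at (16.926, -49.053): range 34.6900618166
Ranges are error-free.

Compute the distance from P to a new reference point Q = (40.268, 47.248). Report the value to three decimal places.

107.693

eq1: (x + 38.953)² + (y − 25.494)² = 72.5182467676²
eq2: (x − 38.726)² + (y − 21.622)² = 86.1173419298²
eq3: (x − 16.926)² + (y + 49.053)² = 34.6900618166²
eq3−eq1, eq3−eq2 (x²,y² cancel):
  -111.758·x + 149.094·y = -4580.901765
  43.600·x + 141.350·y = -6938.268517
det = -111.758·141.350 − 149.094·43.600 = -22297.491700
x = (-4580.901765·141.350 − 149.094·-6938.268517) / -22297.491700 = -17.353689
y = (-111.758·-6938.268517 − -4580.901765·43.600) / -22297.491700 = -43.732916
|P − Q| = √((-17.353689 − 40.268)² + (-43.732916 − 47.248)²) = 107.693018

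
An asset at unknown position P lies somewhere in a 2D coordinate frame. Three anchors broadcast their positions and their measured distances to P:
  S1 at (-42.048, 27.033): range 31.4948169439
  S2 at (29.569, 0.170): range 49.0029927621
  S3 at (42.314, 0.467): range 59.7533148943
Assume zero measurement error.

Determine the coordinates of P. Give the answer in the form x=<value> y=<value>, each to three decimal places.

x=-10.577 y=28.269

eq1: (x + 42.048)² + (y − 27.033)² = 31.4948169439²
eq2: (x − 29.569)² + (y − 0.170)² = 49.0029927621²
eq3: (x − 42.314)² + (y − 0.467)² = 59.7533148943²
eq3−eq2, eq3−eq1 (x²,y² cancel):
  -25.490·x − 0.594·y = 252.827317
  -168.724·x + 53.132·y = 3286.659855
det = -25.490·53.132 − -0.594·-168.724 = -1454.556736
x = (252.827317·53.132 − -0.594·3286.659855) / -1454.556736 = -10.577447
y = (-25.490·3286.659855 − 252.827317·-168.724) / -1454.556736 = 28.269041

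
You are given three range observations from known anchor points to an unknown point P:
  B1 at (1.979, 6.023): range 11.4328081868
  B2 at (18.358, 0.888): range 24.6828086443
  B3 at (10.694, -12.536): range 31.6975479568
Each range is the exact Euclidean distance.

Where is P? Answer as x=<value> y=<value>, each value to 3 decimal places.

x=-0.111 y=17.263

eq1: (x − 1.979)² + (y − 6.023)² = 11.4328081868²
eq2: (x − 18.358)² + (y − 0.888)² = 24.6828086443²
eq3: (x − 10.694)² + (y + 12.536)² = 31.6975479568²
eq1−eq2, eq1−eq3 (x²,y² cancel):
  32.758·x − 10.270·y = -180.920202
  17.430·x − 37.118·y = -642.705481
det = 32.758·-37.118 − -10.270·17.430 = -1036.905344
x = (-180.920202·-37.118 − -10.270·-642.705481) / -1036.905344 = -0.110724
y = (32.758·-642.705481 − -180.920202·17.430) / -1036.905344 = 17.263203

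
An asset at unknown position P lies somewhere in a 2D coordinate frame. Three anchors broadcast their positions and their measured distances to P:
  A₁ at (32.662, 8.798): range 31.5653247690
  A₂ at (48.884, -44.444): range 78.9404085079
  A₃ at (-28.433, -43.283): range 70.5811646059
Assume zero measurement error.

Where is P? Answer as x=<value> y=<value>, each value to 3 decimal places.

eq1: (x − 32.662)² + (y − 8.798)² = 31.5653247690²
eq2: (x − 48.884)² + (y + 44.444)² = 78.9404085079²
eq3: (x + 28.433)² + (y + 43.283)² = 70.5811646059²
eq1−eq2, eq1−eq3 (x²,y² cancel):
  32.444·x − 106.484·y = -2014.514824
  -122.190·x − 104.162·y = -2447.688539
det = 32.444·-104.162 − -106.484·-122.190 = -16390.711888
x = (-2014.514824·-104.162 − -106.484·-2447.688539) / -16390.711888 = 3.099546
y = (32.444·-2447.688539 − -2014.514824·-122.190) / -16390.711888 = 19.862857

x=3.100 y=19.863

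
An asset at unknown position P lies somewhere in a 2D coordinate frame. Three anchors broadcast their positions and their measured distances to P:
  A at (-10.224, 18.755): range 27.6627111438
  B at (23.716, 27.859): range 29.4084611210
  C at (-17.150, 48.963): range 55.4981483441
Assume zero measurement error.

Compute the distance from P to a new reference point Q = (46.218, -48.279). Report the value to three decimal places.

eq1: (x + 10.224)² + (y − 18.755)² = 27.6627111438²
eq2: (x − 23.716)² + (y − 27.859)² = 29.4084611210²
eq3: (x + 17.150)² + (y − 48.963)² = 55.4981483441²
eq3−eq2, eq3−eq1 (x²,y² cancel):
  81.732·x − 42.208·y = 862.261552
  13.852·x − 60.416·y = 79.601214
det = 81.732·-60.416 − -42.208·13.852 = -4353.255296
x = (862.261552·-60.416 − -42.208·79.601214) / -4353.255296 = 11.194975
y = (81.732·79.601214 − 862.261552·13.852) / -4353.255296 = 1.249199
|P − Q| = √((11.194975 − 46.218)² + (1.249199 − -48.279)²) = 60.660158

60.660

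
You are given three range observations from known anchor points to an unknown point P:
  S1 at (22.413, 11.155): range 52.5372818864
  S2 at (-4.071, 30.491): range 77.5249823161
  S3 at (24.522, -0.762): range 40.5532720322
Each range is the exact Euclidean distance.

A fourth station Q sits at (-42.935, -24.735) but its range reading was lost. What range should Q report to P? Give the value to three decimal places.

70.088

eq1: (x − 22.413)² + (y − 11.155)² = 52.5372818864²
eq2: (x + 4.071)² + (y − 30.491)² = 77.5249823161²
eq3: (x − 24.522)² + (y + 0.762)² = 40.5532720322²
eq3−eq2, eq3−eq1 (x²,y² cancel):
  -57.186·x + 62.506·y = -4021.190017
  -4.218·x + 23.834·y = -1090.730649
det = -57.186·23.834 − 62.506·-4.218 = -1099.320816
x = (-4021.190017·23.834 − 62.506·-1090.730649) / -1099.320816 = 25.164477
y = (-57.186·-1090.730649 − -4021.190017·-4.218) / -1099.320816 = -41.310182
|P − Q| = √((25.164477 − -42.935)² + (-41.310182 − -24.735)²) = 70.087626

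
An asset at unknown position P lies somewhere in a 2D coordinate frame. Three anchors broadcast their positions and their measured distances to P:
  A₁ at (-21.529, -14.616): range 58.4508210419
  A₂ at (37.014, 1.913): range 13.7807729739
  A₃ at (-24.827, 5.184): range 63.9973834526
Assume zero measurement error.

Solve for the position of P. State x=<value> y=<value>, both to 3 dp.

x=36.857 y=-11.867

eq1: (x + 21.529)² + (y + 14.616)² = 58.4508210419²
eq2: (x − 37.014)² + (y − 1.913)² = 13.7807729739²
eq3: (x + 24.827)² + (y − 5.184)² = 63.9973834526²
eq1−eq3, eq1−eq2 (x²,y² cancel):
  -6.596·x + 39.600·y = -713.038120
  117.086·x + 33.058·y = 3923.159245
det = -6.596·33.058 − 39.600·117.086 = -4854.656168
x = (-713.038120·33.058 − 39.600·3923.159245) / -4854.656168 = 36.857136
y = (-6.596·3923.159245 − -713.038120·117.086) / -4854.656168 = -11.866880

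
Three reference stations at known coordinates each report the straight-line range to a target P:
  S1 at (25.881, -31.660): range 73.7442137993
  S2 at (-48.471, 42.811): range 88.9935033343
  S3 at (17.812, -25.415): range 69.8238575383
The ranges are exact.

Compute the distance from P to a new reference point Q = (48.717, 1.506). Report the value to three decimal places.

eq1: (x − 25.881)² + (y + 31.660)² = 73.7442137993²
eq2: (x + 48.471)² + (y − 42.811)² = 88.9935033343²
eq3: (x − 17.812)² + (y + 25.415)² = 69.8238575383²
eq1−eq2, eq1−eq3 (x²,y² cancel):
  -148.704·x + 148.942·y = 28.403234
  -16.138·x + 12.490·y = -146.154205
det = -148.704·12.490 − 148.942·-16.138 = 546.313036
x = (28.403234·12.490 − 148.942·-146.154205) / 546.313036 = 40.495567
y = (-148.704·-146.154205 − 28.403234·-16.138) / 546.313036 = 40.621557
|P − Q| = √((40.495567 − 48.717)² + (40.621557 − 1.506)²) = 39.970224

39.970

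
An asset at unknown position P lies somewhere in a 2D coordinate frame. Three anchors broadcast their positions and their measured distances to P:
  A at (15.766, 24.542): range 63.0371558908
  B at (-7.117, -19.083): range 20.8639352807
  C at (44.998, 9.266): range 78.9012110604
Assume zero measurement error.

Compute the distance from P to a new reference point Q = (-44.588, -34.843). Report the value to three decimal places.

eq1: (x − 15.766)² + (y − 24.542)² = 63.0371558908²
eq2: (x + 7.117)² + (y + 19.083)² = 20.8639352807²
eq3: (x − 44.998)² + (y − 9.266)² = 78.9012110604²
eq1−eq3, eq1−eq2 (x²,y² cancel):
  58.464·x − 30.552·y = -991.915844
  -45.766·x − 87.250·y = 3102.315285
det = 58.464·-87.250 − -30.552·-45.766 = -6499.226832
x = (-991.915844·-87.250 − -30.552·3102.315285) / -6499.226832 = -27.899718
y = (58.464·3102.315285 − -991.915844·-45.766) / -6499.226832 = -20.922141
|P − Q| = √((-27.899718 − -44.588)² + (-20.922141 − -34.843)²) = 21.732213

21.732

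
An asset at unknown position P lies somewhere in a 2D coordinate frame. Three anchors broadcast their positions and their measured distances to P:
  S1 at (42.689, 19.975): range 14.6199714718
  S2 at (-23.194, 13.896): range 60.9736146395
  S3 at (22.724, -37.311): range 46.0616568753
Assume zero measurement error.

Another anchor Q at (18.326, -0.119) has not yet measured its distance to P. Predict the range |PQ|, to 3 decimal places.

eq1: (x − 42.689)² + (y − 19.975)² = 14.6199714718²
eq2: (x + 23.194)² + (y − 13.896)² = 60.9736146395²
eq3: (x − 22.724)² + (y + 37.311)² = 46.0616568753²
eq3−eq1, eq3−eq2 (x²,y² cancel):
  39.930·x + 114.572·y = 2220.793117
  -91.836·x + 102.414·y = -2773.535893
det = 39.930·102.414 − 114.572·-91.836 = 14611.225212
x = (2220.793117·102.414 − 114.572·-2773.535893) / 14611.225212 = 37.314452
y = (39.930·-2773.535893 − 2220.793117·-91.836) / 14611.225212 = 6.378758
|P − Q| = √((37.314452 − 18.326)² + (6.378758 − -0.119)²) = 20.069434

20.069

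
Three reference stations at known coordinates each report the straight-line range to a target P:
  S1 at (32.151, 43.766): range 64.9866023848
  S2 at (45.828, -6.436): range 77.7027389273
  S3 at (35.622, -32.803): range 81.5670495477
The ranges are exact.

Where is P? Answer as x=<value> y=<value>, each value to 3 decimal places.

x=-27.746 y=18.555

eq1: (x − 32.151)² + (y − 43.766)² = 64.9866023848²
eq2: (x − 45.828)² + (y + 6.436)² = 77.7027389273²
eq3: (x − 35.622)² + (y + 32.803)² = 81.5670495477²
eq2−eq1, eq2−eq3 (x²,y² cancel):
  -27.354·x + 100.404·y = 2621.979024
  -20.412·x − 52.734·y = -412.131922
det = -27.354·-52.734 − 100.404·-20.412 = 3491.932284
x = (2621.979024·-52.734 − 100.404·-412.131922) / 3491.932284 = -27.746170
y = (-27.354·-412.131922 − 2621.979024·-20.412) / 3491.932284 = 18.555140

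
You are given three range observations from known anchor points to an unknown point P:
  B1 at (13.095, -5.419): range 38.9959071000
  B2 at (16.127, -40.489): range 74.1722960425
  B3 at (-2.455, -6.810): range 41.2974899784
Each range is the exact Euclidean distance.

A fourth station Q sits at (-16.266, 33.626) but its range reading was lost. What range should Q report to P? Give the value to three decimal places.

24.014

eq1: (x − 13.095)² + (y + 5.419)² = 38.9959071000²
eq2: (x − 16.127)² + (y + 40.489)² = 74.1722960425²
eq3: (x + 2.455)² + (y + 6.810)² = 41.2974899784²
eq2−eq1, eq2−eq3 (x²,y² cancel):
  -6.064·x + 70.140·y = 2282.254066
  -37.164·x + 67.358·y = 1949.010697
det = -6.064·67.358 − 70.140·-37.164 = 2198.224048
x = (2282.254066·67.358 − 70.140·1949.010697) / 2198.224048 = 7.744642
y = (-6.064·1949.010697 − 2282.254066·-37.164) / 2198.224048 = 33.208121
|P − Q| = √((7.744642 − -16.266)² + (33.208121 − 33.626)²) = 24.014278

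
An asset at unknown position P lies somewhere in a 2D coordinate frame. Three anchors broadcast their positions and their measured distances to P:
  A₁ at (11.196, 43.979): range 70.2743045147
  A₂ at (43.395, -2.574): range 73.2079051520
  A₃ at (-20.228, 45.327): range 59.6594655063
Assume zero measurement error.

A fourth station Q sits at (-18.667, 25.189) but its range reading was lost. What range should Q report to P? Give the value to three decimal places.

eq1: (x − 11.196)² + (y − 43.979)² = 70.2743045147²
eq2: (x − 43.395)² + (y + 2.574)² = 73.2079051520²
eq3: (x + 20.228)² + (y − 45.327)² = 59.6594655063²
eq1−eq3, eq1−eq2 (x²,y² cancel):
  -62.848·x + 2.696·y = 1783.432107
  64.398·x − 93.106·y = -590.670858
det = -62.848·-93.106 − 2.696·64.398 = 5677.908880
x = (1783.432107·-93.106 − 2.696·-590.670858) / 5677.908880 = -28.964146
y = (-62.848·-590.670858 − 1783.432107·64.398) / 5677.908880 = -13.689367
|P − Q| = √((-28.964146 − -18.667)² + (-13.689367 − 25.189)²) = 40.218884

40.219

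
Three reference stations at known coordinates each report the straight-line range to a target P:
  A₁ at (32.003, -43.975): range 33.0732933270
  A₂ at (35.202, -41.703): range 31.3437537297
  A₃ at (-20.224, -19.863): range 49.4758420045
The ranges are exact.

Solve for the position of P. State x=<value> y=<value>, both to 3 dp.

eq1: (x − 32.003)² + (y + 43.975)² = 33.0732933270²
eq2: (x − 35.202)² + (y + 41.703)² = 31.3437537297²
eq3: (x + 20.224)² + (y + 19.863)² = 49.4758420045²
eq2−eq1, eq2−eq3 (x²,y² cancel):
  -6.398·x − 4.544·y = -131.740213
  -110.852·x + 43.680·y = -3640.200112
det = -6.398·43.680 − -4.544·-110.852 = -783.176128
x = (-131.740213·43.680 − -4.544·-3640.200112) / -783.176128 = 28.468030
y = (-6.398·-3640.200112 − -131.740213·-110.852) / -783.176128 = -11.091163

x=28.468 y=-11.091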